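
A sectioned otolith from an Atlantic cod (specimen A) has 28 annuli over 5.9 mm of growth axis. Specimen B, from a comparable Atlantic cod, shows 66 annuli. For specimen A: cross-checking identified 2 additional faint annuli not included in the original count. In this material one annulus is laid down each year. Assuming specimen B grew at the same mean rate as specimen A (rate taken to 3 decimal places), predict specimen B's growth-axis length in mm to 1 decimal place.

13.0 mm

Specimen A: after corrections the count is 28 + 2 = 30 annuli.
A: Mean rate = 5.9 mm / 30 years ≈ 0.197 mm per year.
Length of B = 0.197 × 66 = 13.0 mm.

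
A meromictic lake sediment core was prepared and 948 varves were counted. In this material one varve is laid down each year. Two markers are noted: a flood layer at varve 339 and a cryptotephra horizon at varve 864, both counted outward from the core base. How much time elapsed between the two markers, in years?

525 years

864 − 339 = 525 varves lie between the two events.
That is 525 years at one varve per year.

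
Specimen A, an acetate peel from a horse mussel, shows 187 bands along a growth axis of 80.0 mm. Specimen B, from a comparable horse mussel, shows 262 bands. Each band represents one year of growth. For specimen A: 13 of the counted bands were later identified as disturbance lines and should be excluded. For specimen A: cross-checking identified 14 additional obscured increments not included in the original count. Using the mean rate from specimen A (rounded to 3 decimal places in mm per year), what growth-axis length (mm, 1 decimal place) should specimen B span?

111.6 mm

Specimen A: correcting the raw count gives 187 − 13 + 14 = 188 true bands.
A: Mean rate = 80.0 mm / 188 years ≈ 0.426 mm per year.
B's length ≈ 0.426 × 262 = 111.6 mm.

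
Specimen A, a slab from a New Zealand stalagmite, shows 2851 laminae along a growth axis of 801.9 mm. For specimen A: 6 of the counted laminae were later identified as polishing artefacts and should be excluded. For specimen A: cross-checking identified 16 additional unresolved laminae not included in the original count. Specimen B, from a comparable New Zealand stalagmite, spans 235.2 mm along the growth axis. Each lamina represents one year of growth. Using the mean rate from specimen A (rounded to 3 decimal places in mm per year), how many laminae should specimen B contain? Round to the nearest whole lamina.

Specimen A: correcting the raw count gives 2851 − 6 + 16 = 2861 true laminae.
A: 801.9 mm over 2861 years gives 801.9 / 2861 ≈ 0.280 mm/year.
B spans 235.2 / 0.280 = 840.00 years ≈ 840 laminae.

840 laminae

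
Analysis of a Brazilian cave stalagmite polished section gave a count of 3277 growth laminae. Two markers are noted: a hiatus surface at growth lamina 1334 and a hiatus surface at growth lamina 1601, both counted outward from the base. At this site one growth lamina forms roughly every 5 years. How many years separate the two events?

1335 yr

1601 − 1334 = 267 growth laminae lie between the two events.
267 growth laminae at 5 years each span 267 × 5 = 1335 years.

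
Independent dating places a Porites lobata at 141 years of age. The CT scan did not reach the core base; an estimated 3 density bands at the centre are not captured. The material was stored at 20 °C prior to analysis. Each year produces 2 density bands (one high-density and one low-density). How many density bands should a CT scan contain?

279 density bands

With 2 density bands per year, 141 years would produce 141 × 2 = 282 density bands.
Less the 3 uncaptured density bands: 282 − 3 = 279.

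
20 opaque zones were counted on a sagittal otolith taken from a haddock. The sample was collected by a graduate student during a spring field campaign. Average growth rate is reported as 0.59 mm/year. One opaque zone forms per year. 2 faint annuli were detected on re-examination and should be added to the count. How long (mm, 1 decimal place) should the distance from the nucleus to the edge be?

True opaque zone count = 20 + 2 = 22.
Length ≈ 0.59 × 22 = 13.0 mm.

13.0 mm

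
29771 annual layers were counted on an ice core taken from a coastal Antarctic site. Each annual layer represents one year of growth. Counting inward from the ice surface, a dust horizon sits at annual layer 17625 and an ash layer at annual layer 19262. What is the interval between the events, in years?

1637 years

19262 − 17625 = 1637 annual layers lie between the two events.
One annual layer per year makes the interval 1637 years.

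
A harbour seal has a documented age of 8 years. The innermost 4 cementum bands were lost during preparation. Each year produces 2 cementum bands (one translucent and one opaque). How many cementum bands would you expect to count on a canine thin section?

With 2 cementum bands per year, 8 years would produce 8 × 2 = 16 cementum bands.
Less the 4 uncaptured cementum bands: 16 − 4 = 12.

12 cementum bands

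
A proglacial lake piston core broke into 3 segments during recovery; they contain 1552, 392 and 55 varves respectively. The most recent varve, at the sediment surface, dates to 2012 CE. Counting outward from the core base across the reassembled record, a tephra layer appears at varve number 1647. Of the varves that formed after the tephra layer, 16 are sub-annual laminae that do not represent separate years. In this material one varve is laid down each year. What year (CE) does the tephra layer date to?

1676 CE

Total varves = 1552 + 392 + 55 = 1999.
Between varve 1647 and the sediment surface there are 1999 − 1647 = 352 varves.
Removing the 16 false varves leaves 352 − 16 = 336 true varves beyond the tephra layer.
The varve at the sediment surface is 2012 CE, so the tephra layer dates to 2012 − 336 = 1676 CE.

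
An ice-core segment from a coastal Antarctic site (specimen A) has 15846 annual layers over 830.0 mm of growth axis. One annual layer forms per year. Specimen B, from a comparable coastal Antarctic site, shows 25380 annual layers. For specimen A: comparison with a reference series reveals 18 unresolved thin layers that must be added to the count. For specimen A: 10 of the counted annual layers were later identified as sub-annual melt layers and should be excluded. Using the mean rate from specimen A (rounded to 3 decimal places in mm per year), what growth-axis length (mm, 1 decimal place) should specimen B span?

Specimen A: after corrections the count is 15846 − 10 + 18 = 15854 annual layers.
A: Mean rate = 830.0 mm / 15854 years ≈ 0.052 mm/yr.
Length of B = 0.052 × 25380 = 1319.8 mm.

1319.8 mm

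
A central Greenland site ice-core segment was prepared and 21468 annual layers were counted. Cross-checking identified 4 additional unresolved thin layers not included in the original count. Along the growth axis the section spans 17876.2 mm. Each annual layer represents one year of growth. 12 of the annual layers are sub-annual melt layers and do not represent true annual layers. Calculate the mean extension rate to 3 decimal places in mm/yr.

0.833 mm/yr

True annual layer count = 21468 − 12 + 4 = 21460.
Extension rate ≈ 17876.2 / 21460 = 0.833 mm/yr.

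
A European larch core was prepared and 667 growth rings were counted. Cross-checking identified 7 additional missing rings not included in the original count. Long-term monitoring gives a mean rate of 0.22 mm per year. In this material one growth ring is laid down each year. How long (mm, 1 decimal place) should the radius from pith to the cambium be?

148.3 mm

After corrections the count is 667 + 7 = 674 growth rings.
674 years at 0.22 mm/year gives 0.22 × 674 = 148.3 mm.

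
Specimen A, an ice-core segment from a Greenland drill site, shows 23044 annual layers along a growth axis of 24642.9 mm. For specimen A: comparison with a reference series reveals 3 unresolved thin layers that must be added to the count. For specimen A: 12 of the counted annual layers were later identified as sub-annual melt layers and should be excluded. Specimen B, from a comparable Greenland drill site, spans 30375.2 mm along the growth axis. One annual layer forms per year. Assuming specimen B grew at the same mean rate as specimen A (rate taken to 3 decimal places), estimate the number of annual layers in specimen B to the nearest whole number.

28388 annual layers

Specimen A: true annual layer count = 23044 − 12 + 3 = 23035.
A: Extension rate ≈ 24642.9 / 23035 = 1.070 mm/year.
Specimen B: 30375.2 mm / 1.070 mm per year = 28388.04 years ≈ 28388 annual layers.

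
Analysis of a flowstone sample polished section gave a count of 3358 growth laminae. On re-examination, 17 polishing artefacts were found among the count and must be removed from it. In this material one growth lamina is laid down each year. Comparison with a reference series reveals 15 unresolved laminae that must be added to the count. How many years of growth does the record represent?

Correcting the raw count gives 3358 − 17 + 15 = 3356 true growth laminae.
One growth lamina per year makes the duration 3356 years.

3356 yr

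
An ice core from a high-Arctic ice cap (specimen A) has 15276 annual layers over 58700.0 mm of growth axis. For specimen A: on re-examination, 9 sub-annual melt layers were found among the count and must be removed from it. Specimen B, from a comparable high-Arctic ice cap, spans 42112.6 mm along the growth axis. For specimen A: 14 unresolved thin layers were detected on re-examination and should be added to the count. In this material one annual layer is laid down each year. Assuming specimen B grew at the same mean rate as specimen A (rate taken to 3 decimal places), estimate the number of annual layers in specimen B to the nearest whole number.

10964 annual layers

Specimen A: true annual layer count = 15276 − 9 + 14 = 15281.
A: Mean rate = 58700.0 mm / 15281 years ≈ 3.841 mm/yr.
B spans 42112.6 / 3.841 = 10963.97 years ≈ 10964 annual layers.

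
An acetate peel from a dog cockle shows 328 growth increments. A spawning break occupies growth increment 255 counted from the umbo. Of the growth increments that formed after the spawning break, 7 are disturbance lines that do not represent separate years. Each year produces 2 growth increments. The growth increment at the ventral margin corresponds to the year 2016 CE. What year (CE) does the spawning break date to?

The spawning break sits at growth increment 255 from the umbo, so 328 − 255 = 73 growth increments formed after it.
73 − 7 false = 66 true growth increments after the spawning break.
Dividing by 2 growth increments per year: 66 / 2 = 33 years.
Counting back 33 years from 2016 CE places the spawning break in 2016 − 33 = 1983 CE.

1983 CE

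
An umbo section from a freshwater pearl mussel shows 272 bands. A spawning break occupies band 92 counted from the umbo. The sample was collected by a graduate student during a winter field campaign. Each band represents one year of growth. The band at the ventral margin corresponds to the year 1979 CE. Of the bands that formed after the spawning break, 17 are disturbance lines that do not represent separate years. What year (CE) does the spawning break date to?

The spawning break sits at band 92 from the umbo, so 272 − 92 = 180 bands formed after it.
180 − 17 false = 163 true bands after the spawning break.
1979 − 163 = 1816 CE.

1816 CE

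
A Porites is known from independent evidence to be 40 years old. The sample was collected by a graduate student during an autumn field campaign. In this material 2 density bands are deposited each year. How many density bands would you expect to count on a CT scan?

40 years at 2 density bands per year gives 40 × 2 = 80 density bands.
So 80 density bands should be present.

80 density bands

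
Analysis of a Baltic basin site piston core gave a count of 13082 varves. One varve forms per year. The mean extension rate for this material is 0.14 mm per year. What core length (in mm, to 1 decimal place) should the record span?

The record spans 13082 years at 0.14 mm per year.
13082 years at 0.14 mm/year gives 0.14 × 13082 = 1831.5 mm.

1831.5 mm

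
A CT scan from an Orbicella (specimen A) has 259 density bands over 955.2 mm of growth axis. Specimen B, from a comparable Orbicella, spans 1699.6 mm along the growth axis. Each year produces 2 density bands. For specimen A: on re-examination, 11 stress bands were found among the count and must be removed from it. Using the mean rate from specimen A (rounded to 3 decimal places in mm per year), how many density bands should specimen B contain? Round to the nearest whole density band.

441 density bands

Specimen A: after corrections the count is 259 − 11 = 248 density bands.
Specimen A: with 2 density bands per year, 248 / 2 = 124 years.
A: 955.2 mm over 124 years gives 955.2 / 124 ≈ 7.703 mm/year.
For B, 1699.6 / 7.703 = 220.64 years; at 2 density bands per year that is 220.64 × 2 ≈ 441 density bands.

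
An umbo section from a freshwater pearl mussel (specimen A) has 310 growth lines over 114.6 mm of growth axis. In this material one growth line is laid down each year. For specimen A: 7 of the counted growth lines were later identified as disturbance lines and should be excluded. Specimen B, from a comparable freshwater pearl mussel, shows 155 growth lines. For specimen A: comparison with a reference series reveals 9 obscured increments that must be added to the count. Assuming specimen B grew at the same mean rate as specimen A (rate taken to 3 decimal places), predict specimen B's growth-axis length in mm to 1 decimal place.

Specimen A: correcting the raw count gives 310 − 7 + 9 = 312 true growth lines.
A: Extension rate ≈ 114.6 / 312 = 0.367 mm/yr.
B's length ≈ 0.367 × 155 = 56.9 mm.

56.9 mm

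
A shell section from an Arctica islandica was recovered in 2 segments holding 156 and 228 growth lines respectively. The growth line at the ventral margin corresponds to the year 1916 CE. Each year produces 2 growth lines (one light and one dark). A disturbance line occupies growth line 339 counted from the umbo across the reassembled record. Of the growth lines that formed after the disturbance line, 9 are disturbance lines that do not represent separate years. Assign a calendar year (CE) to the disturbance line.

1898 CE

Total growth lines = 156 + 228 = 384.
The disturbance line sits at growth line 339 from the umbo, so 384 − 339 = 45 growth lines formed after it.
Removing the 9 false growth lines leaves 45 − 9 = 36 true growth lines beyond the disturbance line.
Dividing by 2 growth lines per year: 36 / 2 = 18 years.
1916 − 18 = 1898 CE.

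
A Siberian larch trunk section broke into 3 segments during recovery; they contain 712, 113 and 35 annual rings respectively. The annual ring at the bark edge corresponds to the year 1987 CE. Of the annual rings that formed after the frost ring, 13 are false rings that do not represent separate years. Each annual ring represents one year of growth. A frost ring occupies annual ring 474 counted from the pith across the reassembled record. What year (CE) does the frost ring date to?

Total annual rings = 712 + 113 + 35 = 860.
The frost ring sits at annual ring 474 from the pith, so 860 − 474 = 386 annual rings formed after it.
Excluding 13 false annual rings: 386 − 13 = 373.
Counting back 373 years from 1987 CE places the frost ring in 1987 − 373 = 1614 CE.

1614 CE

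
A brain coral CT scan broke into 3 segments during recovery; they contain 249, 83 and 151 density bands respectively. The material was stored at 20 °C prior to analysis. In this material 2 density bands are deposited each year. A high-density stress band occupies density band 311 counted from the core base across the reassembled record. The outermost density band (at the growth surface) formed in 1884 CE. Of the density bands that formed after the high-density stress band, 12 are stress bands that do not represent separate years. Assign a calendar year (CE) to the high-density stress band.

1804 CE

Total density bands = 249 + 83 + 151 = 483.
The high-density stress band sits at density band 311 from the core base, so 483 − 311 = 172 density bands formed after it.
Removing the 12 false density bands leaves 172 − 12 = 160 true density bands beyond the high-density stress band.
160 density bands at 2 per year is 160 / 2 = 80 years.
The density band at the growth surface is 1884 CE, so the high-density stress band dates to 1884 − 80 = 1804 CE.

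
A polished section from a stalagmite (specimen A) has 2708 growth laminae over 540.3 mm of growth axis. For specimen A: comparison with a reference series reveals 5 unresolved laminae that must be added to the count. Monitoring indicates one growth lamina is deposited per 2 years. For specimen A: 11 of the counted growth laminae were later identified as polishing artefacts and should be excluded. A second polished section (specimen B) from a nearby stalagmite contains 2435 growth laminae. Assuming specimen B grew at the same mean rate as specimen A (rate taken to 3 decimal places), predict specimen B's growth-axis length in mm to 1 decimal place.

487.0 mm

Specimen A: after corrections the count is 2708 − 11 + 5 = 2702 growth laminae.
Specimen A: at 2 years per growth lamina, 2702 × 2 = 5404 years.
A: Mean rate = 540.3 mm / 5404 years ≈ 0.100 mm/year.
Specimen B: multiplying by 2 years per growth lamina: 2435 × 2 = 4870 years. For B, 0.100 mm/year × 4870 years = 487.0 mm.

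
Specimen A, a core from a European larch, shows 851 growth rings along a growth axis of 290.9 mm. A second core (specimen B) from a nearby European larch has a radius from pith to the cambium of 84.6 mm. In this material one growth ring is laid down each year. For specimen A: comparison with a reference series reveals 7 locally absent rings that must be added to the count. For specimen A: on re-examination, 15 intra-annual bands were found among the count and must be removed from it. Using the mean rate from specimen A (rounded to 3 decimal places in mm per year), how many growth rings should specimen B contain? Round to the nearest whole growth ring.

Specimen A: correcting the raw count gives 851 − 15 + 7 = 843 true growth rings.
A: Extension rate ≈ 290.9 / 843 = 0.345 mm/year.
B spans 84.6 / 0.345 = 245.22 years ≈ 245 growth rings.

245 growth rings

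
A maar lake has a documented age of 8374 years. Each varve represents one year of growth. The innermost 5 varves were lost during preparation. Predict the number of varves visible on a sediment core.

8369 varves

One varve per year gives 8374 varves over 8374 years.
8374 − 5 missed = 8369 varves expected in the prepared section.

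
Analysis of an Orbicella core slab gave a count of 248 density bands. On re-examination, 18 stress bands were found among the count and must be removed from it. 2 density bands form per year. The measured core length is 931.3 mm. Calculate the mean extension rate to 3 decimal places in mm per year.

Correcting the raw count gives 248 − 18 = 230 true density bands.
Dividing by 2 density bands per year: 230 / 2 = 115 years.
Mean rate = 931.3 mm / 115 years ≈ 8.098 mm per year.

8.098 mm per year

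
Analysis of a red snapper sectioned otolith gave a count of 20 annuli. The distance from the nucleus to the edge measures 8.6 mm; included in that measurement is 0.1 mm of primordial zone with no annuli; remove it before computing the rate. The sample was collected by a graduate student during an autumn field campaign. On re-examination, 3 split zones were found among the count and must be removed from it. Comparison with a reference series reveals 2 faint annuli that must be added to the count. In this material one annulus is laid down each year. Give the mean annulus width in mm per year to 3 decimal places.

0.447 mm per year

Adjusted count: 20 − 3 + 2 = 19 annuli.
Removing the 0.1 mm offcut leaves 8.6 − 0.1 = 8.5 mm.
8.5 mm over 19 years gives 8.5 / 19 ≈ 0.447 mm per year.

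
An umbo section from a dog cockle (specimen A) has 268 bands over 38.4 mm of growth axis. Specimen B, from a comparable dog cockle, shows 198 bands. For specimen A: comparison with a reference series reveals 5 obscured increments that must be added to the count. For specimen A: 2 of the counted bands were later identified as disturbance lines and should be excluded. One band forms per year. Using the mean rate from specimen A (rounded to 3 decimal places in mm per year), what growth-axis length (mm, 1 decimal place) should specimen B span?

28.1 mm

Specimen A: true band count = 268 − 2 + 5 = 271.
A: Extension rate ≈ 38.4 / 271 = 0.142 mm per year.
For B, 0.142 mm/year × 198 years = 28.1 mm.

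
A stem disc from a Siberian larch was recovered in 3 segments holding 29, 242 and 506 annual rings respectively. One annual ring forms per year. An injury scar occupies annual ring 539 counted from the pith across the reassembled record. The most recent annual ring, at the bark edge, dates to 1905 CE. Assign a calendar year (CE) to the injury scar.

1667 CE

Total annual rings = 29 + 242 + 506 = 777.
777 − 539 = 238 annual rings lie beyond the injury scar toward the bark edge.
The annual ring at the bark edge is 1905 CE, so the injury scar dates to 1905 − 238 = 1667 CE.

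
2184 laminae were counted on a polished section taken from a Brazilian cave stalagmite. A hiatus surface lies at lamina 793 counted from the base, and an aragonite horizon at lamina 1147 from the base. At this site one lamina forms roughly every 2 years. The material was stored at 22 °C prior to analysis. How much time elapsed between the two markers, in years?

708 years

Separation: 1147 − 793 = 354 laminae.
At 2 years per lamina, 354 × 2 = 708 years.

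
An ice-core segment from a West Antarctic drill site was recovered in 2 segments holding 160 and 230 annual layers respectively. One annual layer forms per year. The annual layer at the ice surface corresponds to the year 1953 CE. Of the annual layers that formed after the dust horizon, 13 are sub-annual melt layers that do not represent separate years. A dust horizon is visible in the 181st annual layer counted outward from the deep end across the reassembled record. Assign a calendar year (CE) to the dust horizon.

1757 CE

Total annual layers = 160 + 230 = 390.
390 − 181 = 209 annual layers lie beyond the dust horizon toward the ice surface.
Removing the 13 false annual layers leaves 209 − 13 = 196 true annual layers beyond the dust horizon.
1953 − 196 = 1757 CE.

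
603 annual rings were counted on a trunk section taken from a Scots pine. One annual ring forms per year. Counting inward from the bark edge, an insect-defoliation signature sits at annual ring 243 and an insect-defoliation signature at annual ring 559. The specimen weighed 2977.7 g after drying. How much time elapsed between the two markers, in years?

559 − 243 = 316 annual rings lie between the two events.
At one annual ring per year, 316 years elapsed between them.

316 yr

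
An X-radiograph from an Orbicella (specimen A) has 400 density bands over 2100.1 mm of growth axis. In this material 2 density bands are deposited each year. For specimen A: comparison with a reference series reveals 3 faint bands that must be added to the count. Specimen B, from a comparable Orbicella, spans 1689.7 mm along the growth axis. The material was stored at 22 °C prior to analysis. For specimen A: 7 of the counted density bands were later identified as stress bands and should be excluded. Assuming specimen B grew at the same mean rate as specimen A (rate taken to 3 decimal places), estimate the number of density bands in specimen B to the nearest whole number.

319 density bands

Specimen A: true density band count = 400 − 7 + 3 = 396.
Specimen A: dividing by 2 density bands per year: 396 / 2 = 198 years.
A: Extension rate ≈ 2100.1 / 198 = 10.607 mm/year.
Specimen B: 1689.7 mm / 10.607 mm per year = 159.30 years; at 2 density bands per year that is 159.30 × 2 ≈ 319 density bands.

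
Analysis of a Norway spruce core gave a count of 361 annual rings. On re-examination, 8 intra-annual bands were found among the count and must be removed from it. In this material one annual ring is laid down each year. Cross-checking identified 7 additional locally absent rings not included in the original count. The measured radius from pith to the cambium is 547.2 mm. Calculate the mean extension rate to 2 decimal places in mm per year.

Adjusted count: 361 − 8 + 7 = 360 annual rings.
Mean rate = 547.2 mm / 360 years ≈ 1.52 mm per year.

1.52 mm per year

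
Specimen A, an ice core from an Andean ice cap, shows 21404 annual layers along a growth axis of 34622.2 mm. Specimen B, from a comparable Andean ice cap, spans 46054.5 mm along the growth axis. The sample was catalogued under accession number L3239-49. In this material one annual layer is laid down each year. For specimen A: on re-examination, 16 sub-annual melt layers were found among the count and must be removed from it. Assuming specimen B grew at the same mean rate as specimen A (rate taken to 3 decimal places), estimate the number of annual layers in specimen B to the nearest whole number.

Specimen A: true annual layer count = 21404 − 16 = 21388.
A: Mean rate = 34622.2 mm / 21388 years ≈ 1.619 mm/year.
Specimen B: 46054.5 mm / 1.619 mm per year = 28446.26 years ≈ 28446 annual layers.

28446 annual layers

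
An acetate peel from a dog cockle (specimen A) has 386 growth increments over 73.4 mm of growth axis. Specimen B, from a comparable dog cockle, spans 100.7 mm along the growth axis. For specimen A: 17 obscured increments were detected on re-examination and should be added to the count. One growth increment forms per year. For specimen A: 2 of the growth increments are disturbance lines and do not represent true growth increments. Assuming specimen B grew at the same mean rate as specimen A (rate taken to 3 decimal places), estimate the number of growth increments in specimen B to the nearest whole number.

550 growth increments

Specimen A: correcting the raw count gives 386 − 2 + 17 = 401 true growth increments.
A: 73.4 mm over 401 years gives 73.4 / 401 ≈ 0.183 mm per year.
For B, 100.7 / 0.183 = 550.27 years ≈ 550 growth increments.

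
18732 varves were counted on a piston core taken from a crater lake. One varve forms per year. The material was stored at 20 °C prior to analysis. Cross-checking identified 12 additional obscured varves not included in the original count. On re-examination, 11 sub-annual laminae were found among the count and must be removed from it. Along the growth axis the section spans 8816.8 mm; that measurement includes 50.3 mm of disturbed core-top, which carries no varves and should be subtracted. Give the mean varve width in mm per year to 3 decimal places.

0.468 mm per year

Adjusted count: 18732 − 11 + 12 = 18733 varves.
Net length = 8816.8 − 50.3 = 8766.5 mm.
8766.5 mm over 18733 years gives 8766.5 / 18733 ≈ 0.468 mm per year.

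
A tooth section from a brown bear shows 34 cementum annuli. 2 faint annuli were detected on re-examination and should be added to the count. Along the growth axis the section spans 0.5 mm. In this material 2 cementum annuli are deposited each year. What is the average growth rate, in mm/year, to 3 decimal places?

0.028 mm/year

Adjusted count: 34 + 2 = 36 cementum annuli.
Dividing by 2 cementum annuli per year: 36 / 2 = 18 years.
Mean rate = 0.5 mm / 18 years ≈ 0.028 mm/year.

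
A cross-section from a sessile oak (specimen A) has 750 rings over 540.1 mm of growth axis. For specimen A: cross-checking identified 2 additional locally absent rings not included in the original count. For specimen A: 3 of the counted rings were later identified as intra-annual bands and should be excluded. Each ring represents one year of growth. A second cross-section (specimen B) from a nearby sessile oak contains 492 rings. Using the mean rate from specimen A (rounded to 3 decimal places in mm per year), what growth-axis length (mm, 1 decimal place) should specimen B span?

354.7 mm

Specimen A: adjusted count: 750 − 3 + 2 = 749 rings.
A: 540.1 mm over 749 years gives 540.1 / 749 ≈ 0.721 mm per year.
For B, 0.721 mm/year × 492 years = 354.7 mm.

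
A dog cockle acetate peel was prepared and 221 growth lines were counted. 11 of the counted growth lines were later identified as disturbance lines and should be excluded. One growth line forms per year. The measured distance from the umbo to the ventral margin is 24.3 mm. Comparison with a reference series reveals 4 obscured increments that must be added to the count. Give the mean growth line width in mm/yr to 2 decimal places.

0.11 mm/yr

After corrections the count is 221 − 11 + 4 = 214 growth lines.
Extension rate ≈ 24.3 / 214 = 0.11 mm/yr.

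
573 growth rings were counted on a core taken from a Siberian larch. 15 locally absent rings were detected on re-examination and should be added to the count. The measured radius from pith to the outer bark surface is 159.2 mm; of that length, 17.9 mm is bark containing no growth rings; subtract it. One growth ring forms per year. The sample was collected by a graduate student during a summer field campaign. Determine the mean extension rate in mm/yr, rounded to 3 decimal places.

0.240 mm/yr

True growth ring count = 573 + 15 = 588.
The growth record spans 159.2 − 17.9 = 141.3 mm.
Mean rate = 141.3 mm / 588 years ≈ 0.240 mm/yr.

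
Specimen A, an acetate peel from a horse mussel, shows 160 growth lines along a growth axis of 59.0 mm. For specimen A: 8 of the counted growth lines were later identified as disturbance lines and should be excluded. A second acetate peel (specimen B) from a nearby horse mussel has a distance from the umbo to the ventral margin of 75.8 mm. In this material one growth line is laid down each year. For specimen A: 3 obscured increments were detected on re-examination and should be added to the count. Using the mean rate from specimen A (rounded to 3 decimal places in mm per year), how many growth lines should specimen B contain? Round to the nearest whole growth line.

Specimen A: true growth line count = 160 − 8 + 3 = 155.
A: 59.0 mm over 155 years gives 59.0 / 155 ≈ 0.381 mm/year.
Specimen B: 75.8 mm / 0.381 mm per year = 198.95 years ≈ 199 growth lines.

199 growth lines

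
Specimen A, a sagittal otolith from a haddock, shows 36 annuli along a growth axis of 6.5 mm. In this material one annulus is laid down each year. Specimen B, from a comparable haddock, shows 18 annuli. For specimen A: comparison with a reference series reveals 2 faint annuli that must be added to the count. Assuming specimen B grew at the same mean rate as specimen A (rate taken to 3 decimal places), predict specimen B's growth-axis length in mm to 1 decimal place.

3.1 mm

Specimen A: after corrections the count is 36 + 2 = 38 annuli.
A: Mean rate = 6.5 mm / 38 years ≈ 0.171 mm per year.
For B, 0.171 mm/year × 18 years = 3.1 mm.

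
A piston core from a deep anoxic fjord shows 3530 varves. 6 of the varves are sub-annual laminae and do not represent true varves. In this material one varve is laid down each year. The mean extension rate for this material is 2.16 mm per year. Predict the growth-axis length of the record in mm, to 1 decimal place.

After corrections the count is 3530 − 6 = 3524 varves.
3524 years at 2.16 mm/year gives 2.16 × 3524 = 7611.8 mm.

7611.8 mm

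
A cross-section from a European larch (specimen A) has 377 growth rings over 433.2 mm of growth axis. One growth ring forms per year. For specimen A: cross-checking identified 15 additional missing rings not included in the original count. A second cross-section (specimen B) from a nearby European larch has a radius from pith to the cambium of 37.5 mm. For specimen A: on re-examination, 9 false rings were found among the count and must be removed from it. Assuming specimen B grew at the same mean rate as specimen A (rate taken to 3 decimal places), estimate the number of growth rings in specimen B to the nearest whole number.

33 growth rings

Specimen A: adjusted count: 377 − 9 + 15 = 383 growth rings.
A: Mean rate = 433.2 mm / 383 years ≈ 1.131 mm/year.
Specimen B: 37.5 mm / 1.131 mm per year = 33.16 years ≈ 33 growth rings.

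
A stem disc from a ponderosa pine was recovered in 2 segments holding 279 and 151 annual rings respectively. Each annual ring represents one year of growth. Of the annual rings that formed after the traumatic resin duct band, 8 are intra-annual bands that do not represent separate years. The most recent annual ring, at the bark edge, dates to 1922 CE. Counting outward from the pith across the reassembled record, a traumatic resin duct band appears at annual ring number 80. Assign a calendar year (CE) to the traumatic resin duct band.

Total annual rings = 279 + 151 = 430.
Between annual ring 80 and the bark edge there are 430 − 80 = 350 annual rings.
Removing the 8 false annual rings leaves 350 − 8 = 342 true annual rings beyond the traumatic resin duct band.
The annual ring at the bark edge is 1922 CE, so the traumatic resin duct band dates to 1922 − 342 = 1580 CE.

1580 CE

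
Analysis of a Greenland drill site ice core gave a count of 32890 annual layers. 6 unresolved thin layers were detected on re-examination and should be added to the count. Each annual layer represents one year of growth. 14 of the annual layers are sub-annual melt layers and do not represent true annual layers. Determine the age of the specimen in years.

Adjusted count: 32890 − 14 + 6 = 32882 annual layers.
One annual layer per year makes the duration 32882 years.

32882 years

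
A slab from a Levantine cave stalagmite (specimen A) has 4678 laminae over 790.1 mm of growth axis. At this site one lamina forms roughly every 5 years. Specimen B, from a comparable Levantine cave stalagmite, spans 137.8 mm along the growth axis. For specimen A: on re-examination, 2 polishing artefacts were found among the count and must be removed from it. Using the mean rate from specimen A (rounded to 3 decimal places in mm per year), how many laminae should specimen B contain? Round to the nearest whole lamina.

811 laminae

Specimen A: correcting the raw count gives 4678 − 2 = 4676 true laminae.
Specimen A: at 5 years per lamina, 4676 × 5 = 23380 years.
A: Extension rate ≈ 790.1 / 23380 = 0.034 mm/year.
B spans 137.8 / 0.034 = 4052.94 years; at 5 years per lamina that is 4052.94 / 5 ≈ 811 laminae.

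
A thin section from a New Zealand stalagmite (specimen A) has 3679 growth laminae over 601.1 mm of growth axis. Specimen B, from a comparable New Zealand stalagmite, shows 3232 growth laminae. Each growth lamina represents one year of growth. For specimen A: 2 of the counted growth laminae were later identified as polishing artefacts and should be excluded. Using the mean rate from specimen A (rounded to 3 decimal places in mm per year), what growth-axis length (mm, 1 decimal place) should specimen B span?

526.8 mm

Specimen A: correcting the raw count gives 3679 − 2 = 3677 true growth laminae.
A: Extension rate ≈ 601.1 / 3677 = 0.163 mm/yr.
Length of B = 0.163 × 3232 = 526.8 mm.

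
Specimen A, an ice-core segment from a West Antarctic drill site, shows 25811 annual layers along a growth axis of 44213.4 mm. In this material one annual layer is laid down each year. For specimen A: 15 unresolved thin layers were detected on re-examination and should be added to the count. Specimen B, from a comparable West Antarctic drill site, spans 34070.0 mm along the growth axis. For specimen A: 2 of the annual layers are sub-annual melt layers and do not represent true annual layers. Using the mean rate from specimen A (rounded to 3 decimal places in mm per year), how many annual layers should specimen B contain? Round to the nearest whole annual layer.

19901 annual layers

Specimen A: true annual layer count = 25811 − 2 + 15 = 25824.
A: Mean rate = 44213.4 mm / 25824 years ≈ 1.712 mm/year.
B spans 34070.0 / 1.712 = 19900.70 years ≈ 19901 annual layers.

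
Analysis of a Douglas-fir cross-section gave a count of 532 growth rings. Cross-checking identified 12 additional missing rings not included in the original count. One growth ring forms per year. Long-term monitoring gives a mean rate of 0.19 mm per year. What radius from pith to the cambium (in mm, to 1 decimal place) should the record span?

103.4 mm

True growth ring count = 532 + 12 = 544.
Length ≈ 0.19 × 544 = 103.4 mm.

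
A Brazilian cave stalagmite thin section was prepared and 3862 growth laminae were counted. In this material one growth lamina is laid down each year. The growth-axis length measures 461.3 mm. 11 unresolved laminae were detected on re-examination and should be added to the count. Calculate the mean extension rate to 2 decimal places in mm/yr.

Correcting the raw count gives 3862 + 11 = 3873 true growth laminae.
461.3 mm over 3873 years gives 461.3 / 3873 ≈ 0.12 mm/yr.

0.12 mm/yr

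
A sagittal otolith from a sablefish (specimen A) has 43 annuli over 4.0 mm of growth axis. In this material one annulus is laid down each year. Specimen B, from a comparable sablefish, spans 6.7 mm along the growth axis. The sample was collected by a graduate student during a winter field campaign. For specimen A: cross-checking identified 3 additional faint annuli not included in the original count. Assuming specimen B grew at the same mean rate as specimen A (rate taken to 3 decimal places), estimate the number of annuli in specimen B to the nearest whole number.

77 annuli

Specimen A: true annulus count = 43 + 3 = 46.
A: Extension rate ≈ 4.0 / 46 = 0.087 mm per year.
B spans 6.7 / 0.087 = 77.01 years ≈ 77 annuli.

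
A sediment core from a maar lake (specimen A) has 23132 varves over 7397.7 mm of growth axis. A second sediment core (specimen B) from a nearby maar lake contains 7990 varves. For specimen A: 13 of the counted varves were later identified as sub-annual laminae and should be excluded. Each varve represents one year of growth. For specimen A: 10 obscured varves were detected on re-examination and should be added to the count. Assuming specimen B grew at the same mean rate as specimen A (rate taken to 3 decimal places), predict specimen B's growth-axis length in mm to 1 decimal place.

2556.8 mm

Specimen A: true varve count = 23132 − 13 + 10 = 23129.
A: Mean rate = 7397.7 mm / 23129 years ≈ 0.320 mm per year.
Length of B = 0.320 × 7990 = 2556.8 mm.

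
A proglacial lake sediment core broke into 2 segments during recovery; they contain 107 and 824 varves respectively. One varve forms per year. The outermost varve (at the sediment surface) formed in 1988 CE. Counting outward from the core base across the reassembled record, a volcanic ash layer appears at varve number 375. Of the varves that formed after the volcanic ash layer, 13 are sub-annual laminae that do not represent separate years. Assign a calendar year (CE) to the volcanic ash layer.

1445 CE

Total varves = 107 + 824 = 931.
The volcanic ash layer sits at varve 375 from the core base, so 931 − 375 = 556 varves formed after it.
556 − 13 false = 543 true varves after the volcanic ash layer.
1988 − 543 = 1445 CE.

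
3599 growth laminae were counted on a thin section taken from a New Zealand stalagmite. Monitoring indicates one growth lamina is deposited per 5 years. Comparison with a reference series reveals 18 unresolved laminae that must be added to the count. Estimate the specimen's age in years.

Adjusted count: 3599 + 18 = 3617 growth laminae.
3617 growth laminae at 5 years each span 3617 × 5 = 18085 years.

18085 years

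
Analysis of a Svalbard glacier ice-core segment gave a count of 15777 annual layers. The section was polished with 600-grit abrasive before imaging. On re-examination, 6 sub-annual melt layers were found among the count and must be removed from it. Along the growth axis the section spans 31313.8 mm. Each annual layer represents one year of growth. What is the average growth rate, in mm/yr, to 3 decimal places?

Correcting the raw count gives 15777 − 6 = 15771 true annual layers.
Mean rate = 31313.8 mm / 15771 years ≈ 1.986 mm/yr.

1.986 mm/yr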